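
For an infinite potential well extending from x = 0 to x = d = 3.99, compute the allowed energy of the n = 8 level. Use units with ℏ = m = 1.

E = 19.8

Requiring ψ(0) = ψ(d) = 0 quantises k = nπ/d, hence E_n = ℏ²k²/2m = n²π²ℏ²/(2md²).
E_8 = 8² × π² / (2 × 1 × 3.99²) = 19.84.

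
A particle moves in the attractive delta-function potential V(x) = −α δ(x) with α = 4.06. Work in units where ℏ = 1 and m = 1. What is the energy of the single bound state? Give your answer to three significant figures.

E = -8.24

For x ≠ 0 the bound state is ψ ∝ e^{−κ|x|}; integrating the TISE across the delta gives the cusp condition 2κ = 2mα/ℏ², so κ = 4.060.
Then E = −ℏ²κ²/(2m) = −mα²/(2ℏ²) = -8.242.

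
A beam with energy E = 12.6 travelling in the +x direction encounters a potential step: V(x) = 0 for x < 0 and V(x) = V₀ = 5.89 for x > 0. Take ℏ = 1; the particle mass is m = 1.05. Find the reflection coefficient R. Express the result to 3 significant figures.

R = 0.0244

The wavenumbers are k₁ = √(2mE)/ℏ = 5.144 on the left and k₂ = √(2m(E − V₀))/ℏ = 3.754 on the right.
Matching ψ and ψ′ at x = 0 gives r = (k₁ − k₂)/(k₁ + k₂), so R = r² = 0.02441 and T = 1 − R = 0.9756.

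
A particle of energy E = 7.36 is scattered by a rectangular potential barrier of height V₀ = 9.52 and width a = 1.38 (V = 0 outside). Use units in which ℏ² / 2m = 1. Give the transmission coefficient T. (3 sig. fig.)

Since E < V₀ the interior solution is evanescent with decay constant κ = √(2m(V₀ − E))/ℏ = 1.470.
κa = 2.028, sinh(κa) = 3.734.
Matching ψ, ψ′ at both faces gives T = [1 + V₀² sinh²(κa) / (4E(V₀ − E))]⁻¹ = 1/20.87 = 0.0479.

T = 0.0479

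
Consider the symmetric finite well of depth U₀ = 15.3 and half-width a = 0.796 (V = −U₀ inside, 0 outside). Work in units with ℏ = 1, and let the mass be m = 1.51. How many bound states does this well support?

N = 4

The dimensionless depth is z₀ = a√(2mU₀)/ℏ = 0.796 × √(46.21) = 5.411.
A new bound state (alternating even/odd) appears each time z₀ passes a multiple of π/2, so N = ⌊2z₀/π⌋ + 1 = ⌊3.445⌋ + 1 = 4.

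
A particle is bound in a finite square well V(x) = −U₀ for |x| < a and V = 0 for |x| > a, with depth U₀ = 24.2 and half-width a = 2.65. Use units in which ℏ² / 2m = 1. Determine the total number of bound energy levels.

N = 9

Define the well-strength parameter z₀ = (a/ℏ)√(2mU₀) = 2.65 × √(2·0.5·24.2) = 13.04.
A new bound state (alternating even/odd) appears each time z₀ passes a multiple of π/2, so N = ⌊2z₀/π⌋ + 1 = ⌊8.299⌋ + 1 = 9.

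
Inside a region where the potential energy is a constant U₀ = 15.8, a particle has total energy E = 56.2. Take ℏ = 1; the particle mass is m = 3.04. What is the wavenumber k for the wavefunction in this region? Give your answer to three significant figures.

With E > U₀ the solution is oscillatory, ψ ∝ e^{±ikx} with k = √(2m(E − U₀))/ℏ.
k = √(2 × 3.04 × 40.4) = 15.67.

k = 15.7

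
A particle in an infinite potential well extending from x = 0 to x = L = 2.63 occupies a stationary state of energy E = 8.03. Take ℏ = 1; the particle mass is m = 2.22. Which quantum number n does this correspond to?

n = 5

From E_n = n²π²ℏ²/(2mL²) invert to n = √(2mL²E)/(πℏ).
n = (2.63/π) × √(2 × 2.22 × 8.03) = 4.999 → n = 5.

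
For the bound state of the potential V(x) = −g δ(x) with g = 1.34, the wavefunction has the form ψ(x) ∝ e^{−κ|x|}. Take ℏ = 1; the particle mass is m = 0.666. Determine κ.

Integrating the TISE across x = 0 gives the cusp condition ψ'(0⁺) − ψ'(0⁻) = −(2mg/ℏ²)ψ(0).
With ψ ∝ e^{−κ|x|} this yields −2κ = −2mg/ℏ², so κ = mg/ℏ² = 0.8924.

κ = 0.892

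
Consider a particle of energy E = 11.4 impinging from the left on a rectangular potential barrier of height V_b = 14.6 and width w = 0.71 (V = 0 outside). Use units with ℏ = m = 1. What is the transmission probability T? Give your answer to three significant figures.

T = 0.0738

Since E < V_b the interior solution is evanescent with decay constant κ = √(2m(V_b − E))/ℏ = 2.530.
κw = 1.796, sinh(κw) = 2.930.
Matching ψ, ψ′ at both faces gives T = [1 + V_b² sinh²(κw) / (4E(V_b − E))]⁻¹ = 1/13.54 = 0.0738.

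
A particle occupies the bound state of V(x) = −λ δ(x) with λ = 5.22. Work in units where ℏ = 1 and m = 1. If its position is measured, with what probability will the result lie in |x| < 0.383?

The normalised bound state is ψ = √κ e^{−κ|x|} with κ = mλ/ℏ² = 5.220.
P(|x| < d) = ∫_{−d}^{d} κ e^{−2κ|x|} dx = 1 − e^{−2κd} = 1 − e^{−3.999} = 0.9817.

P = 0.982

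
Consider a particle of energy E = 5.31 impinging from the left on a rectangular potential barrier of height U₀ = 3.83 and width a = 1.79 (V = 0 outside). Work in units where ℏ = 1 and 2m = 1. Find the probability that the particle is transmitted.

T = 0.761

Above the barrier the interior wavenumber is k₂ = √(2m(E − U₀))/ℏ = 1.217, giving phase k₂a = 2.178.
Matching at both interfaces gives T⁻¹ = 1 + U₀² sin²(k₂a) / [4E(E − U₀)] = 1.315, hence T = 0.761.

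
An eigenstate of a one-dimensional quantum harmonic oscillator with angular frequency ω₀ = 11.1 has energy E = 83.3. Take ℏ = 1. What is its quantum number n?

n = 7

Invert E_n = (n + ½)ℏω₀: n = E/ℏω₀ − ½ = 7.005, so n = 7.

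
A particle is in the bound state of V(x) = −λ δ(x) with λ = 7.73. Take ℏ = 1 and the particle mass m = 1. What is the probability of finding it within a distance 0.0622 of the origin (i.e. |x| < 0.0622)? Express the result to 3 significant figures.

P = 0.618

The normalised bound state is ψ = √κ e^{−κ|x|} with κ = mλ/ℏ² = 7.730.
P(|x| < d) = ∫_{−d}^{d} κ e^{−2κ|x|} dx = 1 − e^{−2κd} = 1 − e^{−0.9616} = 0.6177.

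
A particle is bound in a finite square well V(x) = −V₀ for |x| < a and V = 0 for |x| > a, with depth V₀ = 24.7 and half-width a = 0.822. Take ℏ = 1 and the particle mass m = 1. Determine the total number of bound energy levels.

Define the well-strength parameter z₀ = (a/ℏ)√(2mV₀) = 0.822 × √(2·1·24.7) = 5.777.
A new bound state (alternating even/odd) appears each time z₀ passes a multiple of π/2, so N = ⌊2z₀/π⌋ + 1 = ⌊3.678⌋ + 1 = 4.

N = 4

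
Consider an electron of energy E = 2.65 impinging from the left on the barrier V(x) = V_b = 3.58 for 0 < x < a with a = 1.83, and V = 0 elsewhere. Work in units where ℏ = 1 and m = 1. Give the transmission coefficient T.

T = 0.0208

Since E < V_b the interior solution is evanescent with decay constant κ = √(2m(V_b − E))/ℏ = 1.364.
κa = 2.496, sinh(κa) = 6.024.
Matching ψ, ψ′ at both faces gives T = [1 + V_b² sinh²(κa) / (4E(V_b − E))]⁻¹ = 1/48.19 = 0.0208.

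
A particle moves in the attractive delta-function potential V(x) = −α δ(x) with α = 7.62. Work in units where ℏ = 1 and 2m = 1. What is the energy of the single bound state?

For x ≠ 0 the bound state is ψ ∝ e^{−κ|x|}; integrating the TISE across the delta gives the cusp condition 2κ = 2mα/ℏ², so κ = 3.810.
Then E = −ℏ²κ²/(2m) = −mα²/(2ℏ²) = -14.52.

E = -14.5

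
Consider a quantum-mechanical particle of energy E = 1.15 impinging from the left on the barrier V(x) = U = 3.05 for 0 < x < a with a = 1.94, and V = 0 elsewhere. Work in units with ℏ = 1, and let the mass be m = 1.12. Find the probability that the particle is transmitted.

T = 0.00125

Since E < U the interior solution is evanescent with decay constant κ = √(2m(U − E))/ℏ = 2.063.
κa = 4.002, sinh(κa) = 27.35.
Matching ψ, ψ′ at both faces gives T = [1 + U² sinh²(κa) / (4E(U − E))]⁻¹ = 1/797.2 = 0.00125.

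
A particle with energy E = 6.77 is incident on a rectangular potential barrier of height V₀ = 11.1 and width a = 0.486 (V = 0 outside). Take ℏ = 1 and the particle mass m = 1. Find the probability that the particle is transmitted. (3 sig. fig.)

T = 0.197

E < V₀: inside the barrier ψ ∝ e^{±κx} with κ = √(2m(V₀ − E))/ℏ = 2.943.
κa = 1.430, sinh(κa) = 1.970.
Matching ψ, ψ′ at both faces gives T = [1 + V₀² sinh²(κa) / (4E(V₀ − E))]⁻¹ = 1/5.078 = 0.197.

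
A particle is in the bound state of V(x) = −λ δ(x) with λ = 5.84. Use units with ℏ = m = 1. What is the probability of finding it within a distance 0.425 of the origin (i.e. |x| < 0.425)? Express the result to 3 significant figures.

P = 0.993

The normalised bound state is ψ = √κ e^{−κ|x|} with κ = mλ/ℏ² = 5.840.
P(|x| < d) = ∫_{−d}^{d} κ e^{−2κ|x|} dx = 1 − e^{−2κd} = 1 − e^{−4.964} = 0.9930.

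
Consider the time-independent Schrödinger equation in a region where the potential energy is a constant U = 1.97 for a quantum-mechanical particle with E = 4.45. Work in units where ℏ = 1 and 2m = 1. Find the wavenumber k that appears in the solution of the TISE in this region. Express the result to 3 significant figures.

With E > U the solution is oscillatory, ψ ∝ e^{±ikx} with k = √(2m(E − U))/ℏ.
k = √(2 × 0.5 × 2.48) = 1.575.

k = 1.57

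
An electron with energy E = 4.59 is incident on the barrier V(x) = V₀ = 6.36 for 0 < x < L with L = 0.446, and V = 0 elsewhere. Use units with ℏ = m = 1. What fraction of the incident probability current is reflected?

R = 0.524

E < V₀: inside the barrier ψ ∝ e^{±κx} with κ = √(2m(V₀ − E))/ℏ = 1.881.
κL = 0.8391, sinh(κL) = 0.9412.
The exact tunnelling result is T⁻¹ = 1 + V₀² sinh²(κL) / [4E(V₀ − E)] = 2.103, so T = 0.476.
R = 1 − T = 0.524.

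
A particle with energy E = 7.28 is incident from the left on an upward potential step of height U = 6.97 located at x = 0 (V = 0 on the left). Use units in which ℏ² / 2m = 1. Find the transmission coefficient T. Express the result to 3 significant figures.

T = 0.567

On each side the TISE gives plane waves with k = √(2m(E − V))/ℏ: k₁ = √(2·½·7.28) = 2.698, k₂ = √(2·½·0.31) = 0.5568.
Continuity of ψ and ψ′ at the step yields the reflection amplitude r = (k₁ − k₂)/(k₁ + k₂) = 0.6579; thus R = |r|² = 0.4328, T = 0.5672.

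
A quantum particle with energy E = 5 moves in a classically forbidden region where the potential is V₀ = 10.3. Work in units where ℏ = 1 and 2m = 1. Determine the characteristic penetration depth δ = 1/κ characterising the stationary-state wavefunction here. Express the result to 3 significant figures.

δ = 0.434

Since E < V₀ the TISE in this region is ψ'' = κ²ψ with κ = √(2m(V₀ − E))/ℏ.
κ = √(2 × 0.5 × 5.3) = 2.302. The penetration depth is δ = 1/κ = 0.434.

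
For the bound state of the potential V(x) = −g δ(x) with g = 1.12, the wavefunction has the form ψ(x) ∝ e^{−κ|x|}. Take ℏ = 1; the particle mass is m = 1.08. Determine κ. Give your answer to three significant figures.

Integrate −(ℏ²/2m)ψ'' − gδ(x)ψ = Eψ from −ε to +ε: the ψ'' term gives ψ'(0⁺) − ψ'(0⁻) and the δ term gives −(2mg/ℏ²)ψ(0).
With ψ ∝ e^{−κ|x|} this yields −2κ = −2mg/ℏ², so κ = mg/ℏ² = 1.210.

κ = 1.21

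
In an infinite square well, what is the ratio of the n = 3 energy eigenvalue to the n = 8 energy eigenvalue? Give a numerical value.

0.140625

Since E_n ∝ n², the ratio is (3/8)² = 0.140625.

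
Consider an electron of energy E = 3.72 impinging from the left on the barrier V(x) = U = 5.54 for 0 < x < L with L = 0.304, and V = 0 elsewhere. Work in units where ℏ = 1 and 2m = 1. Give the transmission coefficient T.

T = 0.832

E < U: inside the barrier ψ ∝ e^{±κx} with κ = √(2m(U − E))/ℏ = 1.349.
κL = 0.4101, sinh(κL) = 0.4217.
Matching ψ, ψ′ at both faces gives T = [1 + U² sinh²(κL) / (4E(U − E))]⁻¹ = 1/1.202 = 0.832.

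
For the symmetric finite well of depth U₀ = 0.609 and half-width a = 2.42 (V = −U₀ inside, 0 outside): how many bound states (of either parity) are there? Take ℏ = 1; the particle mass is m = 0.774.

N = 2

The dimensionless depth is z₀ = a√(2mU₀)/ℏ = 2.42 × √(0.9427) = 2.350.
A new bound state (alternating even/odd) appears each time z₀ passes a multiple of π/2, so N = ⌊2z₀/π⌋ + 1 = ⌊1.496⌋ + 1 = 2.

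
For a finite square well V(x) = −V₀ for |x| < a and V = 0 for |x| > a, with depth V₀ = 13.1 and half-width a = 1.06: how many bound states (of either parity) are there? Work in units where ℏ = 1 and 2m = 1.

The dimensionless depth is z₀ = a√(2mV₀)/ℏ = 1.06 × √(13.10) = 3.837.
A new bound state (alternating even/odd) appears each time z₀ passes a multiple of π/2, so N = ⌊2z₀/π⌋ + 1 = ⌊2.442⌋ + 1 = 3.

N = 3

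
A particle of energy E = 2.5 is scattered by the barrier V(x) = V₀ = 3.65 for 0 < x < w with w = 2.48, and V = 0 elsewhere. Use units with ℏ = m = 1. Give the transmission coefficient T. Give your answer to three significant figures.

E < V₀: inside the barrier ψ ∝ e^{±κx} with κ = √(2m(V₀ − E))/ℏ = 1.517.
κw = 3.761, sinh(κw) = 21.49.
Matching ψ, ψ′ at both faces gives T = [1 + V₀² sinh²(κw) / (4E(V₀ − E))]⁻¹ = 1/535.8 = 0.00187.

T = 0.00187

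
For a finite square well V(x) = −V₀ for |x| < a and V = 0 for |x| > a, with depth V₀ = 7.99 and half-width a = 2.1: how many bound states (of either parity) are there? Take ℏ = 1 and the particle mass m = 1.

Define the well-strength parameter z₀ = (a/ℏ)√(2mV₀) = 2.1 × √(2·1·7.99) = 8.395.
The even/odd transcendental equations gain one root per π/2 in z₀, giving N = 1 + ⌊2z₀/π⌋ = 1 + ⌊5.344⌋ = 6.

N = 6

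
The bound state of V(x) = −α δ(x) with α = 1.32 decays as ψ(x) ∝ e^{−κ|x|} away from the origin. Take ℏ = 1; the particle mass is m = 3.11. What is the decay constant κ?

κ = 4.11

Integrating the TISE across x = 0 gives the cusp condition ψ'(0⁺) − ψ'(0⁻) = −(2mα/ℏ²)ψ(0).
With ψ ∝ e^{−κ|x|} this yields −2κ = −2mα/ℏ², so κ = mα/ℏ² = 4.105.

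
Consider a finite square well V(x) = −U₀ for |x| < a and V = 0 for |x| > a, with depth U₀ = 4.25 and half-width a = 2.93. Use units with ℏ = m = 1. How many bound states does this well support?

Define the well-strength parameter z₀ = (a/ℏ)√(2mU₀) = 2.93 × √(2·1·4.25) = 8.542.
The even/odd transcendental equations gain one root per π/2 in z₀, giving N = 1 + ⌊2z₀/π⌋ = 1 + ⌊5.438⌋ = 6.

N = 6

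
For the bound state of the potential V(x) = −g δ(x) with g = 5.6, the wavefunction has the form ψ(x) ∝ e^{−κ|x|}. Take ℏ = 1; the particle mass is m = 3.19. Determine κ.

κ = 17.9

Integrating the TISE across x = 0 gives the cusp condition ψ'(0⁺) − ψ'(0⁻) = −(2mg/ℏ²)ψ(0).
With ψ ∝ e^{−κ|x|} this yields −2κ = −2mg/ℏ², so κ = mg/ℏ² = 17.86.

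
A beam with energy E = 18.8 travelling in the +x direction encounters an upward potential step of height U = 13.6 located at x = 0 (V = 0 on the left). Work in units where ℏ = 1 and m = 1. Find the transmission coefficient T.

T = 0.903

The wavenumbers are k₁ = √(2mE)/ℏ = 6.132 on the left and k₂ = √(2m(E − U))/ℏ = 3.225 on the right.
Matching ψ and ψ′ at x = 0 gives r = (k₁ − k₂)/(k₁ + k₂), so R = r² = 0.09652 and T = 1 − R = 0.9035.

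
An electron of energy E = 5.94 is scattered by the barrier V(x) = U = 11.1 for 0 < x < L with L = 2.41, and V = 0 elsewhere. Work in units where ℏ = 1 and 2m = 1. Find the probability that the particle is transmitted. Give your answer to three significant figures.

Since E < U the interior solution is evanescent with decay constant κ = √(2m(U − E))/ℏ = 2.272.
κL = 5.474, sinh(κL) = 119.3.
Matching ψ, ψ′ at both faces gives T = [1 + U² sinh²(κL) / (4E(U − E))]⁻¹ = 1/14290 = 0.0000700.

T = 0.0000700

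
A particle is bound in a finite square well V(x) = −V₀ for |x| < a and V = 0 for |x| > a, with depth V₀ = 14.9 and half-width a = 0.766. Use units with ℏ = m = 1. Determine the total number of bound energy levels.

N = 3

The dimensionless depth is z₀ = a√(2mV₀)/ℏ = 0.766 × √(29.80) = 4.182.
A new bound state (alternating even/odd) appears each time z₀ passes a multiple of π/2, so N = ⌊2z₀/π⌋ + 1 = ⌊2.662⌋ + 1 = 3.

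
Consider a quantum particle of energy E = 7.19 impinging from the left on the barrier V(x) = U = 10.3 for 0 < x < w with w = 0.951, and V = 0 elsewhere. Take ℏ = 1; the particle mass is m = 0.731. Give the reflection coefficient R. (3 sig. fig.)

R = 0.943

E < U: inside the barrier ψ ∝ e^{±κx} with κ = √(2m(U − E))/ℏ = 2.132.
κw = 2.028, sinh(κw) = 3.733.
The exact tunnelling result is T⁻¹ = 1 + U² sinh²(κw) / [4E(U − E)] = 17.53, so T = 0.0570.
R = 1 − T = 0.943.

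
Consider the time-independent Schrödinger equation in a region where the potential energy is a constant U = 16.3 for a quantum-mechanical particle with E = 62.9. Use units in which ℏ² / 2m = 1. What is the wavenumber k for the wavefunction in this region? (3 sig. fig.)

With E > U the solution is oscillatory, ψ ∝ e^{±ikx} with k = √(2m(E − U))/ℏ.
k = √(2 × 0.5 × 46.6) = 6.826.

k = 6.83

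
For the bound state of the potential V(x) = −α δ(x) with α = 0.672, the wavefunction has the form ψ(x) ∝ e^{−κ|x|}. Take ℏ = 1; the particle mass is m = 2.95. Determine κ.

Integrating the TISE across x = 0 gives the cusp condition ψ'(0⁺) − ψ'(0⁻) = −(2mα/ℏ²)ψ(0).
With ψ ∝ e^{−κ|x|} this yields −2κ = −2mα/ℏ², so κ = mα/ℏ² = 1.982.

κ = 1.98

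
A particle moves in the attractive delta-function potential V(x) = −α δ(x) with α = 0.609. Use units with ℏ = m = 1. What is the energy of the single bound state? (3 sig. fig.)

The bound state is ψ(x) = √κ e^{−κ|x|}. The derivative jump ψ'(0⁺) − ψ'(0⁻) = −(2mα/ℏ²)ψ(0) fixes κ = mα/ℏ² = 0.6090.
Then E = −ℏ²κ²/(2m) = −mα²/(2ℏ²) = -0.1854.

E = -0.185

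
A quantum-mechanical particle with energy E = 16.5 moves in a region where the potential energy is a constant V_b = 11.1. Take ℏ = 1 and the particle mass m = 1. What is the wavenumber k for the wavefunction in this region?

k = 3.29

With E > V_b the solution is oscillatory, ψ ∝ e^{±ikx} with k = √(2m(E − V_b))/ℏ.
k = √(2 × 1 × 5.4) = 3.286.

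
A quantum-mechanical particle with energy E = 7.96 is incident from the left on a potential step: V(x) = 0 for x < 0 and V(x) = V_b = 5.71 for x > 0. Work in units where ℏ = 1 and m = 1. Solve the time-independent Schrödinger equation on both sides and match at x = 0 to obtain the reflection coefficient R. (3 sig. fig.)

On each side the TISE gives plane waves with k = √(2m(E − V))/ℏ: k₁ = √(2·1·7.96) = 3.990, k₂ = √(2·1·2.25) = 2.121.
Continuity of ψ and ψ′ at the step yields the reflection amplitude r = (k₁ − k₂)/(k₁ + k₂) = 0.3058; thus R = |r|² = 0.09350, T = 0.9065.

R = 0.0935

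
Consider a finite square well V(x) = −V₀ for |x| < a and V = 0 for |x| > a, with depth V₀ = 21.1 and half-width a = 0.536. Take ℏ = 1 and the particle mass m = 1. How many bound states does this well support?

N = 3

The dimensionless depth is z₀ = a√(2mV₀)/ℏ = 0.536 × √(42.20) = 3.482.
The even/odd transcendental equations gain one root per π/2 in z₀, giving N = 1 + ⌊2z₀/π⌋ = 1 + ⌊2.217⌋ = 3.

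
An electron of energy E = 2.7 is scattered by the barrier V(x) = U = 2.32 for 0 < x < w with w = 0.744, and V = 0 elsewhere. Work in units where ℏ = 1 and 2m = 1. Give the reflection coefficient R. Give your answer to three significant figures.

R = 0.204

Above the barrier the interior wavenumber is k₂ = √(2m(E − U))/ℏ = 0.6164, giving phase k₂w = 0.4586.
Matching at both interfaces gives T⁻¹ = 1 + U² sin²(k₂w) / [4E(E − U)] = 1.257, hence T = 0.796.
R = 1 − T = 0.204.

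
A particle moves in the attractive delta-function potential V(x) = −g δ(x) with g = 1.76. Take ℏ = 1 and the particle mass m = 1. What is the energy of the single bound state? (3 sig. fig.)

E = -1.55

For x ≠ 0 the bound state is ψ ∝ e^{−κ|x|}; integrating the TISE across the delta gives the cusp condition 2κ = 2mg/ℏ², so κ = 1.760.
Then E = −ℏ²κ²/(2m) = −mg²/(2ℏ²) = -1.549.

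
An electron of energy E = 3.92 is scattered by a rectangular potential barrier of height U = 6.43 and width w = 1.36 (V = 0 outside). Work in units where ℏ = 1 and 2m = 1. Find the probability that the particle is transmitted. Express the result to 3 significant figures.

T = 0.0500

Since E < U the interior solution is evanescent with decay constant κ = √(2m(U − E))/ℏ = 1.584.
κw = 2.155, sinh(κw) = 4.254.
Matching ψ, ψ′ at both faces gives T = [1 + U² sinh²(κw) / (4E(U − E))]⁻¹ = 1/20.01 = 0.0500.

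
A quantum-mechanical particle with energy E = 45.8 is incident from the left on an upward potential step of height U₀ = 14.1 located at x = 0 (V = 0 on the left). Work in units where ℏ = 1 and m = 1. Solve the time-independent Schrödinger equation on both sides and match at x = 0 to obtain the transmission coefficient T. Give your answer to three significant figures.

T = 0.992

The wavenumbers are k₁ = √(2mE)/ℏ = 9.571 on the left and k₂ = √(2m(E − U₀))/ℏ = 7.962 on the right.
Matching ψ and ψ′ at x = 0 gives r = (k₁ − k₂)/(k₁ + k₂), so R = r² = 0.008415 and T = 1 − R = 0.9916.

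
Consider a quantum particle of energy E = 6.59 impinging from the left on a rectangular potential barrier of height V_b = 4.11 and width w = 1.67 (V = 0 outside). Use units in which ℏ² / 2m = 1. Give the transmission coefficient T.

Above the barrier the interior wavenumber is k₂ = √(2m(E − V_b))/ℏ = 1.575, giving phase k₂w = 2.630.
Matching at both interfaces gives T⁻¹ = 1 + V_b² sin²(k₂w) / [4E(E − V_b)] = 1.062, hence T = 0.942.

T = 0.942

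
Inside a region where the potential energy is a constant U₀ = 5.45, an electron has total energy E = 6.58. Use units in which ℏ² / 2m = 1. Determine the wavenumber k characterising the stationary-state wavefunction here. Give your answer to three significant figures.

k = 1.06

With E > U₀ the solution is oscillatory, ψ ∝ e^{±ikx} with k = √(2m(E − U₀))/ℏ.
k = √(2 × 0.5 × 1.13) = 1.063.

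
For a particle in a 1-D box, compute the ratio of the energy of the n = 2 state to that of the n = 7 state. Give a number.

0.0816327

Since E_n ∝ n², the ratio is (2/7)² = 0.0816327.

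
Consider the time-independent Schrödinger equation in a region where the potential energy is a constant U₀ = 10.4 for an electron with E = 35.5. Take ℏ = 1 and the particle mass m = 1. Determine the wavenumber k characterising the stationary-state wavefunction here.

With E > U₀ the solution is oscillatory, ψ ∝ e^{±ikx} with k = √(2m(E − U₀))/ℏ.
k = √(2 × 1 × 25.1) = 7.085.

k = 7.09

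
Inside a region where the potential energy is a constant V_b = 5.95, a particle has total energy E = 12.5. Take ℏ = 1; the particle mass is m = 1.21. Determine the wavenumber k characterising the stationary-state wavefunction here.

With E > V_b the solution is oscillatory, ψ ∝ e^{±ikx} with k = √(2m(E − V_b))/ℏ.
k = √(2 × 1.21 × 6.55) = 3.981.

k = 3.98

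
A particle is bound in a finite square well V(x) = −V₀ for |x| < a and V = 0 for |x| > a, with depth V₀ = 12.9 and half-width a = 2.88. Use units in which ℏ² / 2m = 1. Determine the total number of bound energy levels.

N = 7

The dimensionless depth is z₀ = a√(2mV₀)/ℏ = 2.88 × √(12.90) = 10.34.
The even/odd transcendental equations gain one root per π/2 in z₀, giving N = 1 + ⌊2z₀/π⌋ = 1 + ⌊6.585⌋ = 7.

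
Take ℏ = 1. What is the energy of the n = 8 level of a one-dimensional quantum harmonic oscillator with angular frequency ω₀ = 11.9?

Using E_n = (n + ½)ℏω₀: E_8 = 8.5 × 11.9 = 101.2.

E = 101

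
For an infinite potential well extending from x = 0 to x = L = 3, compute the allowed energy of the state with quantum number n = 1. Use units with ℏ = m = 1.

E = 0.548

Requiring ψ(0) = ψ(L) = 0 quantises k = nπ/L, hence E_n = ℏ²k²/2m = n²π²ℏ²/(2mL²).
E_1 = 1² × π² / (2 × 1 × 3²) = 0.5483.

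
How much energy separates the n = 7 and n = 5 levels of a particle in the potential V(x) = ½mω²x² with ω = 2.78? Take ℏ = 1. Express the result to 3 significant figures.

ΔE = 5.56

E_n = ℏω(n + ½), so ΔE = (7 − 5) ℏω = 2 × 2.78 = 5.560.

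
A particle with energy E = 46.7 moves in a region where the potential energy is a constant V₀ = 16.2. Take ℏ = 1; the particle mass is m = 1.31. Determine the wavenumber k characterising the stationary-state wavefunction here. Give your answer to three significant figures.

With E > V₀ the solution is oscillatory, ψ ∝ e^{±ikx} with k = √(2m(E − V₀))/ℏ.
k = √(2 × 1.31 × 30.5) = 8.939.

k = 8.94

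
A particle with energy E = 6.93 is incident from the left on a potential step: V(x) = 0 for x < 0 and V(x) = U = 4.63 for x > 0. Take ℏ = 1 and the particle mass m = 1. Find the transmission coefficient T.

On each side the TISE gives plane waves with k = √(2m(E − V))/ℏ: k₁ = √(2·1·6.93) = 3.723, k₂ = √(2·1·2.3) = 2.145.
Continuity of ψ and ψ′ at the step yields the reflection amplitude r = (k₁ − k₂)/(k₁ + k₂) = 0.2690; thus R = |r|² = 0.07234, T = 0.9277.

T = 0.928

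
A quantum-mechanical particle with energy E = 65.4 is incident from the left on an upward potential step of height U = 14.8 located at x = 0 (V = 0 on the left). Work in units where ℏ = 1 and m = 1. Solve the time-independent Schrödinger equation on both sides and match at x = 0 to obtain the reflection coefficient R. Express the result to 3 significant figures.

R = 0.00410

On each side the TISE gives plane waves with k = √(2m(E − V))/ℏ: k₁ = √(2·1·65.4) = 11.44, k₂ = √(2·1·50.6) = 10.06.
Continuity of ψ and ψ′ at the step yields the reflection amplitude r = (k₁ − k₂)/(k₁ + k₂) = 0.06405; thus R = |r|² = 0.004103, T = 0.9959.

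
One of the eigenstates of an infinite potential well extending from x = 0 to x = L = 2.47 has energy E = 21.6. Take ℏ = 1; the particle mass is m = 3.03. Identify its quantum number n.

n = 9

For an infinite well E_n = n²π²ℏ²/(2mL²), so n = (L/πℏ)√(2mE).
n = (2.47/π) × √(2 × 3.03 × 21.6) = 8.995 → n = 9.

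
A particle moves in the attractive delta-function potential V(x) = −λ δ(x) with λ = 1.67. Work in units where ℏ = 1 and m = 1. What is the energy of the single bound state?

E = -1.39

For x ≠ 0 the bound state is ψ ∝ e^{−κ|x|}; integrating the TISE across the delta gives the cusp condition 2κ = 2mλ/ℏ², so κ = 1.670.
Then E = −ℏ²κ²/(2m) = −mλ²/(2ℏ²) = -1.394.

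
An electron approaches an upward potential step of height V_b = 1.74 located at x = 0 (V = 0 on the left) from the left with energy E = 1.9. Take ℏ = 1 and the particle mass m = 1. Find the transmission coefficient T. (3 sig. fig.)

T = 0.697

The wavenumbers are k₁ = √(2mE)/ℏ = 1.949 on the left and k₂ = √(2m(E − V_b))/ℏ = 0.5657 on the right.
Matching ψ and ψ′ at x = 0 gives r = (k₁ − k₂)/(k₁ + k₂), so R = r² = 0.3027 and T = 1 − R = 0.6973.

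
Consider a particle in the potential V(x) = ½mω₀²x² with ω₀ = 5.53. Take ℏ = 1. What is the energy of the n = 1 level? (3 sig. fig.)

E = 8.30

The oscillator eigenvalues are E_n = ℏω₀(n + ½), so E_1 = 5.53 × 1.5 = 8.295.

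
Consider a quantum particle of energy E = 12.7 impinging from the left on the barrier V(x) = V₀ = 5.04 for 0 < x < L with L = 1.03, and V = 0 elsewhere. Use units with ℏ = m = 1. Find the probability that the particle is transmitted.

Above the barrier the interior wavenumber is k₂ = √(2m(E − V₀))/ℏ = 3.914, giving phase k₂L = 4.031.
T = [1 + V₀² sin²(k₂L) / (4E(E − V₀))]⁻¹ = 1/1.039 = 0.962.

T = 0.962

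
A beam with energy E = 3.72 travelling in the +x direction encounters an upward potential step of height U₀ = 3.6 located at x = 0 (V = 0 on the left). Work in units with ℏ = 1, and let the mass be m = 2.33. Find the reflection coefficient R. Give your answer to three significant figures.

R = 0.484

The wavenumbers are k₁ = √(2mE)/ℏ = 4.164 on the left and k₂ = √(2m(E − U₀))/ℏ = 0.7478 on the right.
Matching ψ and ψ′ at x = 0 gives r = (k₁ − k₂)/(k₁ + k₂), so R = r² = 0.4837 and T = 1 − R = 0.5163.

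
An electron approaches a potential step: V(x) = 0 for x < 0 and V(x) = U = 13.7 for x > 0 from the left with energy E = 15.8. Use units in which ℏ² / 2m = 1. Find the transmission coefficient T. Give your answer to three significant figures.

On each side the TISE gives plane waves with k = √(2m(E − V))/ℏ: k₁ = √(2·½·15.8) = 3.975, k₂ = √(2·½·2.1) = 1.449.
Matching ψ and ψ′ at x = 0 gives r = (k₁ − k₂)/(k₁ + k₂), so R = r² = 0.2168 and T = 1 − R = 0.7832.

T = 0.783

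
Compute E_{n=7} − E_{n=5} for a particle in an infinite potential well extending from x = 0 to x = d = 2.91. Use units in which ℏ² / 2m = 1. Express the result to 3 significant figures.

ΔE = 28.0

E_n = n²π²ℏ²/(2md²), so ΔE = (7² − 5²) π²ℏ²/(2md²).
ΔE = 24 × π² / (2 × 0.5 × 2.91²) = 27.97.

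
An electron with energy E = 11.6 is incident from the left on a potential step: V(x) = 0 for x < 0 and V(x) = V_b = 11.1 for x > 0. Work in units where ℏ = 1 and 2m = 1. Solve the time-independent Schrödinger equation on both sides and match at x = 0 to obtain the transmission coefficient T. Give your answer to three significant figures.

On each side the TISE gives plane waves with k = √(2m(E − V))/ℏ: k₁ = √(2·½·11.6) = 3.406, k₂ = √(2·½·0.5) = 0.7071.
Continuity of ψ and ψ′ at the step yields the reflection amplitude r = (k₁ − k₂)/(k₁ + k₂) = 0.6562; thus R = |r|² = 0.4305, T = 0.5695.

T = 0.569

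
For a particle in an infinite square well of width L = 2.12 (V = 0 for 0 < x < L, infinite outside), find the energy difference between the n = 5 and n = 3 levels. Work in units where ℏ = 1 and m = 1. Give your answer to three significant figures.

E_n = n²π²ℏ²/(2mL²), so ΔE = (5² − 3²) π²ℏ²/(2mL²).
ΔE = 16 × π² / (2 × 1 × 2.12²) = 17.57.

ΔE = 17.6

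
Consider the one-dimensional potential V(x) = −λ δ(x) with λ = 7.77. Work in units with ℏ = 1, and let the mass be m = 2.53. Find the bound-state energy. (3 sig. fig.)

The bound state is ψ(x) = √κ e^{−κ|x|}. The derivative jump ψ'(0⁺) − ψ'(0⁻) = −(2mλ/ℏ²)ψ(0) fixes κ = mλ/ℏ² = 19.66.
Then E = −ℏ²κ²/(2m) = −mλ²/(2ℏ²) = -76.37.

E = -76.4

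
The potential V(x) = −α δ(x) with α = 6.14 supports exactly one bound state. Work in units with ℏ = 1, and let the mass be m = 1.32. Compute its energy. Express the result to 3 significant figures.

E = -24.9

For x ≠ 0 the bound state is ψ ∝ e^{−κ|x|}; integrating the TISE across the delta gives the cusp condition 2κ = 2mα/ℏ², so κ = 8.105.
Then E = −ℏ²κ²/(2m) = −mα²/(2ℏ²) = -24.88.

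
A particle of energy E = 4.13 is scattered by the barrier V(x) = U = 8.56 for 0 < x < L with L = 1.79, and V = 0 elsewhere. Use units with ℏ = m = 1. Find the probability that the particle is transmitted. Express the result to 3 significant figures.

T = 0.0000941

Since E < U the interior solution is evanescent with decay constant κ = √(2m(U − E))/ℏ = 2.977.
κL = 5.328, sinh(κL) = 103.0.
Matching ψ, ψ′ at both faces gives T = [1 + U² sinh²(κL) / (4E(U − E))]⁻¹ = 1/10630 = 0.0000941.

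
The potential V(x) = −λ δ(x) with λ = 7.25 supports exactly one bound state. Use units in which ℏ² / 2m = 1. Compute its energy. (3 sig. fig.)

For x ≠ 0 the bound state is ψ ∝ e^{−κ|x|}; integrating the TISE across the delta gives the cusp condition 2κ = 2mλ/ℏ², so κ = 3.625.
Then E = −ℏ²κ²/(2m) = −mλ²/(2ℏ²) = -13.14.

E = -13.1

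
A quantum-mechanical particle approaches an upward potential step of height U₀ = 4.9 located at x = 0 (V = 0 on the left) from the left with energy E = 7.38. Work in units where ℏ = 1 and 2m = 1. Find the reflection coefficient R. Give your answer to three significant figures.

The wavenumbers are k₁ = √(2mE)/ℏ = 2.717 on the left and k₂ = √(2m(E − U₀))/ℏ = 1.575 on the right.
Continuity of ψ and ψ′ at the step yields the reflection amplitude r = (k₁ − k₂)/(k₁ + k₂) = 0.2661; thus R = |r|² = 0.07079, T = 0.9292.

R = 0.0708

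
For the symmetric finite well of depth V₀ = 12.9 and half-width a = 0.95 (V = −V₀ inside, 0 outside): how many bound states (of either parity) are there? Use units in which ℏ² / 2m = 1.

Define the well-strength parameter z₀ = (a/ℏ)√(2mV₀) = 0.95 × √(2·0.5·12.9) = 3.412.
The even/odd transcendental equations gain one root per π/2 in z₀, giving N = 1 + ⌊2z₀/π⌋ = 1 + ⌊2.172⌋ = 3.

N = 3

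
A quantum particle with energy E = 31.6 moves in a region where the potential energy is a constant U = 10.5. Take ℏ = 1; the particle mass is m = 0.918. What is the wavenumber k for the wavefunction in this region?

k = 6.22

With E > U the solution is oscillatory, ψ ∝ e^{±ikx} with k = √(2m(E − U))/ℏ.
k = √(2 × 0.918 × 21.1) = 6.224.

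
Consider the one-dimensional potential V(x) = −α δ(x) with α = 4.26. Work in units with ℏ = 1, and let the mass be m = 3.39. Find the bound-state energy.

E = -30.8

For x ≠ 0 the bound state is ψ ∝ e^{−κ|x|}; integrating the TISE across the delta gives the cusp condition 2κ = 2mα/ℏ², so κ = 14.44.
Then E = −ℏ²κ²/(2m) = −mα²/(2ℏ²) = -30.76.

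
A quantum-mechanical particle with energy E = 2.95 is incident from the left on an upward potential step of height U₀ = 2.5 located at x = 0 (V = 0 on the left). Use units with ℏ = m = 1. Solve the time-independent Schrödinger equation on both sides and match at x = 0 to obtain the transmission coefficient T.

T = 0.808

The wavenumbers are k₁ = √(2mE)/ℏ = 2.429 on the left and k₂ = √(2m(E − U₀))/ℏ = 0.9487 on the right.
Continuity of ψ and ψ′ at the step yields the reflection amplitude r = (k₁ − k₂)/(k₁ + k₂) = 0.4383; thus R = |r|² = 0.1921, T = 0.8079.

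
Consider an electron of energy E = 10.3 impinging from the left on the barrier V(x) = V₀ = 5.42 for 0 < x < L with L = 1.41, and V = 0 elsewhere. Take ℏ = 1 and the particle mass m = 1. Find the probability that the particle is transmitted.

T = 0.883

Above the barrier the interior wavenumber is k₂ = √(2m(E − V₀))/ℏ = 3.124, giving phase k₂L = 4.405.
Matching at both interfaces gives T⁻¹ = 1 + V₀² sin²(k₂L) / [4E(E − V₀)] = 1.133, hence T = 0.883.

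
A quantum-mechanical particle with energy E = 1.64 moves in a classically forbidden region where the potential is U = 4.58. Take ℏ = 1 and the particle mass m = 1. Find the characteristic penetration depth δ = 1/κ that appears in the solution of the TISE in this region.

Since E < U the TISE in this region is ψ'' = κ²ψ with κ = √(2m(U − E))/ℏ.
κ = √(2 × 1 × 2.94) = 2.425. The penetration depth is δ = 1/κ = 0.412.

δ = 0.412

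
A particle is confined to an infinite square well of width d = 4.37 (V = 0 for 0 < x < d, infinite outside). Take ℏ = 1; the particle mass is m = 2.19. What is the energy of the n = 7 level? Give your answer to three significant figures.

E = 5.78

The infinite-well eigenfunctions ψ_n = √(2/d) sin(nπx/d) vanish at both walls, giving E_n = n²π²ℏ²/(2md²).
E_7 = 7² × π² / (2 × 2.19 × 4.37²) = 5.782.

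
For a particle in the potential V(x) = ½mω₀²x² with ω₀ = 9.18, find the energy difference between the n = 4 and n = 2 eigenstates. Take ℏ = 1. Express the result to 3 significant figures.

ΔE = 18.4

E_n = ℏω₀(n + ½), so ΔE = (4 − 2) ℏω₀ = 2 × 9.18 = 18.36.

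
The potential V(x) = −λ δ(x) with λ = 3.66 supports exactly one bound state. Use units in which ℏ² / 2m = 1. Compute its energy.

For x ≠ 0 the bound state is ψ ∝ e^{−κ|x|}; integrating the TISE across the delta gives the cusp condition 2κ = 2mλ/ℏ², so κ = 1.830.
Then E = −ℏ²κ²/(2m) = −mλ²/(2ℏ²) = -3.349.

E = -3.35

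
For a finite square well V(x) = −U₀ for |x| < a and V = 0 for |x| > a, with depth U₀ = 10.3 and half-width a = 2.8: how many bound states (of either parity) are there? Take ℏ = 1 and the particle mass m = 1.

The dimensionless depth is z₀ = a√(2mU₀)/ℏ = 2.8 × √(20.60) = 12.71.
The even/odd transcendental equations gain one root per π/2 in z₀, giving N = 1 + ⌊2z₀/π⌋ = 1 + ⌊8.090⌋ = 9.

N = 9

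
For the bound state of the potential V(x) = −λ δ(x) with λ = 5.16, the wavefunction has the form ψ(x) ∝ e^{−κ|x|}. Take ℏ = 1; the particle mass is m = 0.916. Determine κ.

Integrate −(ℏ²/2m)ψ'' − λδ(x)ψ = Eψ from −ε to +ε: the ψ'' term gives ψ'(0⁺) − ψ'(0⁻) and the δ term gives −(2mλ/ℏ²)ψ(0).
With ψ ∝ e^{−κ|x|} this yields −2κ = −2mλ/ℏ², so κ = mλ/ℏ² = 4.727.

κ = 4.73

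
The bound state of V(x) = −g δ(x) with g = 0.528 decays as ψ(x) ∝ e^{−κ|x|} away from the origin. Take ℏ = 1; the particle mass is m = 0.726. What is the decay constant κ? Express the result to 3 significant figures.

Integrate −(ℏ²/2m)ψ'' − gδ(x)ψ = Eψ from −ε to +ε: the ψ'' term gives ψ'(0⁺) − ψ'(0⁻) and the δ term gives −(2mg/ℏ²)ψ(0).
With ψ ∝ e^{−κ|x|} this yields −2κ = −2mg/ℏ², so κ = mg/ℏ² = 0.3833.

κ = 0.383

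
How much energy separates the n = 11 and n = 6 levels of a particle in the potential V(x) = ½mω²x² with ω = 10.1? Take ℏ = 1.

ΔE = 50.5

E_n = ℏω(n + ½), so ΔE = (11 − 6) ℏω = 5 × 10.1 = 50.50.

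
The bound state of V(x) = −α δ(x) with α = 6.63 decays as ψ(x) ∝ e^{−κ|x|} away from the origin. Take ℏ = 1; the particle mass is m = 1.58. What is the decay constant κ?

Integrating the TISE across x = 0 gives the cusp condition ψ'(0⁺) − ψ'(0⁻) = −(2mα/ℏ²)ψ(0).
With ψ ∝ e^{−κ|x|} this yields −2κ = −2mα/ℏ², so κ = mα/ℏ² = 10.48.

κ = 10.5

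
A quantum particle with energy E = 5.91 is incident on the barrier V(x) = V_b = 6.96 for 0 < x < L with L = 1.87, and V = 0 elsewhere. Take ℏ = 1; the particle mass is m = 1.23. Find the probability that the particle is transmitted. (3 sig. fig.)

T = 0.00503

Since E < V_b the interior solution is evanescent with decay constant κ = √(2m(V_b − E))/ℏ = 1.607.
κL = 3.005, sinh(κL) = 10.07.
Matching ψ, ψ′ at both faces gives T = [1 + V_b² sinh²(κL) / (4E(V_b − E))]⁻¹ = 1/199.0 = 0.00503.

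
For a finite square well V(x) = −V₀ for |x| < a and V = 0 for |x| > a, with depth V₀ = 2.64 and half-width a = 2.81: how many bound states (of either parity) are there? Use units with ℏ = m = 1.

N = 5

Define the well-strength parameter z₀ = (a/ℏ)√(2mV₀) = 2.81 × √(2·1·2.64) = 6.457.
The even/odd transcendental equations gain one root per π/2 in z₀, giving N = 1 + ⌊2z₀/π⌋ = 1 + ⌊4.111⌋ = 5.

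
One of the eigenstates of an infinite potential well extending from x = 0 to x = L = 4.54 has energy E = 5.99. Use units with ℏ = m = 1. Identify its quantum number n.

For an infinite well E_n = n²π²ℏ²/(2mL²), so n = (L/πℏ)√(2mE).
n = (4.54/π) × √(2 × 1 × 5.99) = 5.002 → n = 5.

n = 5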